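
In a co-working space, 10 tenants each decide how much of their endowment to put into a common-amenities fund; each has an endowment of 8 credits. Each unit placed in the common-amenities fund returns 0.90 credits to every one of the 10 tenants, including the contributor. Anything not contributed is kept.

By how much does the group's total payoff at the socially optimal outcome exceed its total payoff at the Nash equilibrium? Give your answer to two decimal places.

The private return per contributed unit is 0.90 < 1, so contributing 0 is dominant for every player. At the Nash equilibrium everyone keeps their 8, and the group total is 10 × 8 = 80.
Each contributed unit returns 9.000 to the group as a whole (0.90 to each of 10 players), which exceeds 1, so the social optimum is full contribution: group total = 9.000 × 80 = 720.00.
Efficiency loss = 720.00 − 80 = 640.00.

640.00 credits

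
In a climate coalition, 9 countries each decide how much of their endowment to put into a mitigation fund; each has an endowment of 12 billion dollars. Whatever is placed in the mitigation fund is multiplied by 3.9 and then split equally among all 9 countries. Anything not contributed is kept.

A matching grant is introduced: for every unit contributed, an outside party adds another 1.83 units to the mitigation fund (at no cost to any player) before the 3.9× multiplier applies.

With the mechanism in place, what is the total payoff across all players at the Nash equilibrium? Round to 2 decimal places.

Under the mechanism each unit contributed yields 3.9 × 2.83 / 9 = 1.2263 back to its contributor per unit of net cost, which exceeds 1, making full contribution the dominant choice for everyone.
So the Nash equilibrium is full contribution by all 9; the group earns 3.9 × 2.83 × 108 = 1192.00.

1192.00 billion dollars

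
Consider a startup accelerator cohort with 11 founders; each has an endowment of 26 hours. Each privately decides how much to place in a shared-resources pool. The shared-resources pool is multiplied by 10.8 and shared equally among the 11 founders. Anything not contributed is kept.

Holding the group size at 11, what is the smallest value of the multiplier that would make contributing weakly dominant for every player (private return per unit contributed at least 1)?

11

A contributed unit returns (multiplier)/11 to its contributor.
This reaches 1 exactly when the multiplier is 11.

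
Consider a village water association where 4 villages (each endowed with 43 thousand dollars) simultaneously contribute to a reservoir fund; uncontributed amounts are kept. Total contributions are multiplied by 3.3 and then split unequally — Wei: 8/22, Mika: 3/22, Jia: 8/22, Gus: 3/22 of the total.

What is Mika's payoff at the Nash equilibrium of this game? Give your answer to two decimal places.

A player with share s gets back 3.3·s per unit contributed, so full contribution is dominant for anyone with s > 1/3.3 = 0.3030 and zero contribution is dominant for anyone below.
The shares above 0.3030 belong to Wei and Jia, contributing 43 each; the remaining 2 contribute 0. Total contributed: 86.
Mika keeps 43 and receives 3.3 × 86 × 3/22 = 38.70 from the reservoir fund, for a payoff of 81.70.

81.70 thousand dollars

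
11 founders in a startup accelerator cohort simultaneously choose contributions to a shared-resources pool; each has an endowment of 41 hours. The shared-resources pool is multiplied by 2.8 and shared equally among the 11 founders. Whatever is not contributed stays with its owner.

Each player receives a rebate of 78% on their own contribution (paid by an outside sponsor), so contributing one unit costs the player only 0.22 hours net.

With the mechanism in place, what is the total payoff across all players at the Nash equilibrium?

With the mechanism, a contributed unit returns (2.8/11) / 0.22 = 1.1570 per unit of net cost to the contributor — now above 1 — so contributing fully is weakly dominant for every player.
At the Nash equilibrium everyone contributes 41. Group total payoff = 11 × (41 × 0.78 + 2.8 × 41) = 1614.58.

1614.58 hours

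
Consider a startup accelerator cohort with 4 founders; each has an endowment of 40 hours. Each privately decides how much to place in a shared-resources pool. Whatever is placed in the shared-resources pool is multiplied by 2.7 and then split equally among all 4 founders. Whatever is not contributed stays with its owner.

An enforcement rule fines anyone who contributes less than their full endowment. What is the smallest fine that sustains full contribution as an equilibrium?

13.00 hours

Given the others contribute fully, the best deviation is to contribute 0 (any partial contribution still incurs the fine and gives up units whose private return 0.6750 is below 1).
Deviating from 40 to 0 saves 40 hours but forfeits the deviator's share of the drop in the shared-resources pool: 2.7/4 × 40 = 27.00.
So the deviation gain is 40 − 27.00 = 13.00, and the fine must be at least 13.00 hours to wipe it out.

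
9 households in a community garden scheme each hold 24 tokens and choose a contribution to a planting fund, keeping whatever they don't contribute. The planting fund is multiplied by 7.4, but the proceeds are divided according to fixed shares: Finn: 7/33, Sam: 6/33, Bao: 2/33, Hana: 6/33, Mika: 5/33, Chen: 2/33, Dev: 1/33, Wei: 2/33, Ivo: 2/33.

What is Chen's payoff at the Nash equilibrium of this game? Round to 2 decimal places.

For player j, contributing a unit is worthwhile iff 7.4 × (j's share) ≥ 1, i.e. iff j's share is at least 0.1351.
Finn, Sam, Hana and Mika clear that bar, contributing 24 each; the remaining 5 contribute 0. Total contributed: 96.
Chen keeps 24 and receives 7.4 × 96 × 2/33 = 43.05 from the planting fund, for a payoff of 67.05.

67.05 tokens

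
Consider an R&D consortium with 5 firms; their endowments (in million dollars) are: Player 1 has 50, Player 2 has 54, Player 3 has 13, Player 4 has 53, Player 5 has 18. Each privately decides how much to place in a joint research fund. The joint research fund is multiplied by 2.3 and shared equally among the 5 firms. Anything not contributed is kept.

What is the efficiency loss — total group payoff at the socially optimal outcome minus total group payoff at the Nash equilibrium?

244.40 million dollars

The private return per contributed unit is 2.3/5 = 0.4600 < 1 for every player regardless of endowment, so the Nash equilibrium is zero contribution and the group total is Σ E_j = 50 + 54 + 13 + 53 + 18 = 188.
Each contributed unit returns 2.300 to the group, so the social optimum is full contribution by everyone: group total = 2.300 × 188 = 432.40.
Efficiency loss = (2.300 − 1) × 188 = 244.40.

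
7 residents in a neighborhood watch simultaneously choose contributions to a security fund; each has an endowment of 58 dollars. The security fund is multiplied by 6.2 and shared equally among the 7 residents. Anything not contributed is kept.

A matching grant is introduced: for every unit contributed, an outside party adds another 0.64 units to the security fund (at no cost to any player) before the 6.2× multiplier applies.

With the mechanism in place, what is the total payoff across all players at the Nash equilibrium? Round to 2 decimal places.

With the mechanism, a contributed unit returns 6.2 × 1.64 / 7 = 1.4526 per unit of net cost to the contributor — now above 1 — so contributing fully is weakly dominant for every player.
At the Nash equilibrium everyone contributes 58. Group total payoff = 6.2 × 1.64 × 406 = 4128.21.

4128.21 dollars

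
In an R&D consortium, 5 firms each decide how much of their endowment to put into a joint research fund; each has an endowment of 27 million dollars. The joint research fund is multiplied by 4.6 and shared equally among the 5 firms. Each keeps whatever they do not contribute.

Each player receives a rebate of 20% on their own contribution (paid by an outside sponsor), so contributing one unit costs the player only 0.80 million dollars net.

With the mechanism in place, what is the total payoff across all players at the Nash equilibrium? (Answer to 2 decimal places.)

With the mechanism, a contributed unit returns (4.6/5) / 0.80 = 1.1500 per unit of net cost to the contributor — now above 1 — so contributing fully is weakly dominant for every player.
At the Nash equilibrium everyone contributes 27. Group total payoff = 5 × (27 × 0.20 + 4.6 × 27) = 648.00.

648.00 million dollars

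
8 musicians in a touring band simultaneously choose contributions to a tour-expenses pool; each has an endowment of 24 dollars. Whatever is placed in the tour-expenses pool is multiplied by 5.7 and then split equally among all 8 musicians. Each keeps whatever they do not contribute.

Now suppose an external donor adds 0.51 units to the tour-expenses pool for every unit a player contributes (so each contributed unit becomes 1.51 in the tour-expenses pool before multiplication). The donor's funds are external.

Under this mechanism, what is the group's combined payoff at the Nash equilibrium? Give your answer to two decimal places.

1652.54 dollars

The effective private return per unit is now 5.7 × 1.51 / 8 = 1.0759 > 1, so every player's dominant strategy flips to full contribution.
At the Nash equilibrium everyone contributes 24. Group total payoff = 5.7 × 1.51 × 192 = 1652.54.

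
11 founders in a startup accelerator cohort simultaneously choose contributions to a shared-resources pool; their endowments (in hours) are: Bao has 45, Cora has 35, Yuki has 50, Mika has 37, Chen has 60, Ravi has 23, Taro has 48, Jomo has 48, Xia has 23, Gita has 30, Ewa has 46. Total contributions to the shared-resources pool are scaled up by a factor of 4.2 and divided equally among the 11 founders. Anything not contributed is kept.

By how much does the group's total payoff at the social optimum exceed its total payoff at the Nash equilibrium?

1424.00 hours

The private return per contributed unit is 4.2/11 = 0.3818 < 1 for every player regardless of endowment, so the Nash equilibrium is zero contribution and the group total is Σ E_j = 45 + 35 + 50 + 37 + 60 + 23 + 48 + 48 + 23 + 30 + 46 = 445.
Each contributed unit returns 4.200 to the group, so the social optimum is full contribution by everyone: group total = 4.200 × 445 = 1869.00.
Efficiency loss = (4.200 − 1) × 445 = 1424.00.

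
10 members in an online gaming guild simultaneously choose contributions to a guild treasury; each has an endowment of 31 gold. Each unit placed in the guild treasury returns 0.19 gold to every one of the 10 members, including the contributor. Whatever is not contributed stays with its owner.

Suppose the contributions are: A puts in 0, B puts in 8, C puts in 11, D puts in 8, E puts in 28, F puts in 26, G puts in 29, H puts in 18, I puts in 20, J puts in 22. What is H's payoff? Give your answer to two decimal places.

45.30 gold

Total contributed: 0 + 8 + 11 + 8 + 28 + 26 + 29 + 18 + 20 + 22 = 170.
Each receives 0.19 × 170 = 32.30 from the guild treasury.
H keeps 31 − 18 = 13, so H's payoff is 13 + 32.30 = 45.30.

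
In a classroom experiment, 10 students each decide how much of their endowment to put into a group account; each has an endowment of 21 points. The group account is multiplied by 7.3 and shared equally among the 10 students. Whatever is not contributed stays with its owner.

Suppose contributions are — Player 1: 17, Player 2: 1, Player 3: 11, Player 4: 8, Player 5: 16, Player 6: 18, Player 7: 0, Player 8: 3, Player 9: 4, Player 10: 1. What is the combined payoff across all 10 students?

Total contributed: 17 + 1 + 11 + 8 + 16 + 18 + 0 + 3 + 4 + 1 = 79; total kept: 10 × 21 − 79 = 131.
The group account pays out 7.3 × 79 = 576.70 in aggregate.
Group total = 131 + 576.70 = 707.70.

707.70 points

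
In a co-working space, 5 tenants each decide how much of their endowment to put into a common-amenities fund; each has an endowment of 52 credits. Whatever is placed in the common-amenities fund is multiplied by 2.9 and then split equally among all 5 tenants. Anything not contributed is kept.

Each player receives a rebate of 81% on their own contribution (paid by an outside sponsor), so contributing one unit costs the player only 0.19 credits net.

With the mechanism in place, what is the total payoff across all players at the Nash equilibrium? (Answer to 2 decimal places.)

964.60 credits

The effective private return per unit is now (2.9/5) / 0.19 = 3.0526 > 1, so every player's dominant strategy flips to full contribution.
So the Nash equilibrium is full contribution by all 5; the group earns 5 × (52 × 0.81 + 2.9 × 52) = 964.60.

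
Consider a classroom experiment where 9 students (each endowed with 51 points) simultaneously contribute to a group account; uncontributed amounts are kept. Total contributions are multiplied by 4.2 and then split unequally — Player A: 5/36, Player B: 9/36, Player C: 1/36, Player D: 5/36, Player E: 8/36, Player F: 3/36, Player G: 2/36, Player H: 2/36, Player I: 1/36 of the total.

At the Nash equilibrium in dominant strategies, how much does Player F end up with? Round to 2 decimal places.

68.85 points

For player j, contributing a unit is worthwhile iff 4.2 × (j's share) ≥ 1, i.e. iff j's share is at least 0.2381.
Only Player B (9/36) clears that bar, contributing 51; the remaining 8 contribute 0. Total contributed: 51.
Player F keeps 51 and receives 4.2 × 51 × 3/36 = 17.85 from the group account, for a payoff of 68.85.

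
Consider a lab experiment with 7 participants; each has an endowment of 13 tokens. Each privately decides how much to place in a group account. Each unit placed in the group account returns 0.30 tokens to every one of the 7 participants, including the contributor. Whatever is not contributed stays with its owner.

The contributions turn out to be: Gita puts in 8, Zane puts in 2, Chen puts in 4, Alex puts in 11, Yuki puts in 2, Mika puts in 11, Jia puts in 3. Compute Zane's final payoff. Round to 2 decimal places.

23.30 tokens

Total contributed: 8 + 2 + 4 + 11 + 2 + 11 + 3 = 41.
Each receives 0.30 × 41 = 12.30 from the group account.
Zane keeps 13 − 2 = 11, so Zane's payoff is 11 + 12.30 = 23.30.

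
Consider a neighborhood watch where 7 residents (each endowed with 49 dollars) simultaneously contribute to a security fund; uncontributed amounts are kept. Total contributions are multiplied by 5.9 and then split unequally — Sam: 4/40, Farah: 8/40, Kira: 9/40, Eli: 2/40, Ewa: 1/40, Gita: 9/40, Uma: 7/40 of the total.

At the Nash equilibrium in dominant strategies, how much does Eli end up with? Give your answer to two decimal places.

Player j's private return per contributed unit is 5.9 × (j's share). Contributing is weakly dominant for j when that share is at least 1/5.9 = 0.1695, and contributing 0 is dominant otherwise.
Farah, Kira, Gita and Uma clear that bar, contributing 49 each; the remaining 3 contribute 0. Total contributed: 196.
Eli keeps 49 and receives 5.9 × 196 × 2/40 = 57.82 from the security fund, for a payoff of 106.82.

106.82 dollars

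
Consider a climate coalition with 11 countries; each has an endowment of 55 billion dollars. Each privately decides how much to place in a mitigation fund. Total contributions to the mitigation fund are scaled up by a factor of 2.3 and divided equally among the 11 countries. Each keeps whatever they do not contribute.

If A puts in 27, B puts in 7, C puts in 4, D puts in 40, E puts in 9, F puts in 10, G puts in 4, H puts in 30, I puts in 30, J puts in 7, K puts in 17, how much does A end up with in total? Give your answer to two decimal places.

66.68 billion dollars

Total contributed: 27 + 7 + 4 + 40 + 9 + 10 + 4 + 30 + 30 + 7 + 17 = 185.
Each receives 2.3 × 185 / 11 = 38.68 from the mitigation fund.
A keeps 55 − 27 = 28, so A's payoff is 28 + 38.68 = 66.68.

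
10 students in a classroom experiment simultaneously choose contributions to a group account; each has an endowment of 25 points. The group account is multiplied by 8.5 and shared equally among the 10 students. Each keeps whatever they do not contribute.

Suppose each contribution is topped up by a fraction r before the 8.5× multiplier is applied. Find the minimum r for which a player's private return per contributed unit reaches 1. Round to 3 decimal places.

With matching at rate r, one contributed unit becomes (1 + r) in the group account and returns 8.5 × (1 + r) / 10 to the contributor.
Setting this equal to 1: 1 + r = 10/8.5 = 1.1765.
So the minimum matching rate is r = 1.1765 − 1 = 0.176.

0.176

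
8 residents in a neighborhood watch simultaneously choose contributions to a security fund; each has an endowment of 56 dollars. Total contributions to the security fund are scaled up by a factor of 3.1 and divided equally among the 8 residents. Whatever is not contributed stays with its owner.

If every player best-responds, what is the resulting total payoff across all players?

448.00 dollars

Each contributed unit returns 3.1/8 = 0.3875 to its contributor — below 1 — so contributing 0 is dominant for every player. At the Nash equilibrium everyone keeps their 56, and the group total is 8 × 56 = 448.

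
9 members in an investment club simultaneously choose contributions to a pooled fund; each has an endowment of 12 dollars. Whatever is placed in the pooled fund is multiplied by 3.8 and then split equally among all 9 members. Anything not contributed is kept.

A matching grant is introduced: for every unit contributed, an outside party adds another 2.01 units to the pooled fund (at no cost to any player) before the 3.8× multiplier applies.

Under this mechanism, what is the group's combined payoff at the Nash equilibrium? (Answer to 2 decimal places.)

1235.30 dollars

The effective private return per unit is now 3.8 × 3.01 / 9 = 1.2709 > 1, so every player's dominant strategy flips to full contribution.
So the Nash equilibrium is full contribution by all 9; the group earns 3.8 × 3.01 × 108 = 1235.30.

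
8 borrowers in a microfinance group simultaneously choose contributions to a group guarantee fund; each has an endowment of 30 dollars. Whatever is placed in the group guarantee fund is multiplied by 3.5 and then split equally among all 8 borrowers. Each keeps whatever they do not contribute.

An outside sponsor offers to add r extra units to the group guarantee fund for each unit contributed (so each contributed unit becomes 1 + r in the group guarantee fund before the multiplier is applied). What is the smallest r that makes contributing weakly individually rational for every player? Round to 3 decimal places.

With matching at rate r, one contributed unit becomes (1 + r) in the group guarantee fund and returns 3.5 × (1 + r) / 8 to the contributor.
Setting this equal to 1: 1 + r = 8/3.5 = 2.2857.
So the minimum matching rate is r = 2.2857 − 1 = 1.286.

1.286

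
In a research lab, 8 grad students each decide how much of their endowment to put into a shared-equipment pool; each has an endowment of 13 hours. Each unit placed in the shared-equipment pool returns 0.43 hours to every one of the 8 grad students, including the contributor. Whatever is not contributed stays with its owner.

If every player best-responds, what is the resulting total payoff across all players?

The private return per contributed unit is 0.43 < 1, so contributing 0 is dominant for every player. At the Nash equilibrium everyone keeps their 13, and the group total is 8 × 13 = 104.

104.00 hours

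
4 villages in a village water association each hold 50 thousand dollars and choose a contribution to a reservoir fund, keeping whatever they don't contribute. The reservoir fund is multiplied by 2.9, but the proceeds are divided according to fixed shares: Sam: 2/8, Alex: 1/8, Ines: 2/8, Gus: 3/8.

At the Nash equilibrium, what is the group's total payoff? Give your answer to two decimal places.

Each unit j contributes comes back to j as 2.9 × (j's share), so j prefers to contribute only if that share exceeds 1/2.9 = 0.3448; otherwise keeping the unit dominates.
Only Gus (3/8) clears that bar, contributing 50; the remaining 3 contribute 0. Total contributed: 50.
The reservoir fund pays out 2.9 × 50 = 145.00 in total (split across the unequal shares, but the aggregate is all that matters for the group sum).
The 3 free-riders keep 50 each, adding 150. Group total = 150 + 145.00 = 295.00.

295.00 thousand dollars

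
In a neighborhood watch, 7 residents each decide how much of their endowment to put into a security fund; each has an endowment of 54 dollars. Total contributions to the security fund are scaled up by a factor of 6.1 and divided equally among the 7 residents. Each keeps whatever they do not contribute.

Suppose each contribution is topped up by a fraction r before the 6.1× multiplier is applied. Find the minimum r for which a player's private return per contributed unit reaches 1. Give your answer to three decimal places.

0.148

With matching at rate r, one contributed unit becomes (1 + r) in the security fund and returns 6.1 × (1 + r) / 7 to the contributor.
Setting this equal to 1: 1 + r = 7/6.1 = 1.1475.
So the minimum matching rate is r = 1.1475 − 1 = 0.148.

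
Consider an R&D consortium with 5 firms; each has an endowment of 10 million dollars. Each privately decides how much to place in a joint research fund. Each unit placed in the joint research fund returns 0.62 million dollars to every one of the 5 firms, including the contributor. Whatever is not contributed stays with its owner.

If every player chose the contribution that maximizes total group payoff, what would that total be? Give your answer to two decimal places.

155.00 million dollars

Each contributed unit returns 3.100 to the group as a whole (0.62 to each of 5 players), which exceeds 1, so the social optimum is full contribution: group total = 3.100 × 50 = 155.00.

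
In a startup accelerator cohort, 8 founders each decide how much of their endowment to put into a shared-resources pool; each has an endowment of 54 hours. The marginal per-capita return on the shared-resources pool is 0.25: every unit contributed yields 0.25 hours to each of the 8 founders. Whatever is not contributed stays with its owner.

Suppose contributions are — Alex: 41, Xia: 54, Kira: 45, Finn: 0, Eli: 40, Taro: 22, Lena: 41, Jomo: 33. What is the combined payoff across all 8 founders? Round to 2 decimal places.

708.00 hours

Total contributed: 41 + 54 + 45 + 0 + 40 + 22 + 41 + 33 = 276; total kept: 8 × 54 − 276 = 156.
The shared-resources pool pays out 0.25 × 8 × 276 = 552.00 in aggregate.
Group total = 156 + 552.00 = 708.00.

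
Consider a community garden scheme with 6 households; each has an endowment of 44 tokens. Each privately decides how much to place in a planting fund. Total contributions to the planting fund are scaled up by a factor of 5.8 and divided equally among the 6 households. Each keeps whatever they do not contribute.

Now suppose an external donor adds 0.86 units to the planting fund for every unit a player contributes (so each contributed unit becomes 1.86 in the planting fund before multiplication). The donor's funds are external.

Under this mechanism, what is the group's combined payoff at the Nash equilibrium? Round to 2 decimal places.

With the mechanism, a contributed unit returns 5.8 × 1.86 / 6 = 1.7980 per unit of net cost to the contributor — now above 1 — so contributing fully is weakly dominant for every player.
So the Nash equilibrium is full contribution by all 6; the group earns 5.8 × 1.86 × 264 = 2848.03.

2848.03 tokens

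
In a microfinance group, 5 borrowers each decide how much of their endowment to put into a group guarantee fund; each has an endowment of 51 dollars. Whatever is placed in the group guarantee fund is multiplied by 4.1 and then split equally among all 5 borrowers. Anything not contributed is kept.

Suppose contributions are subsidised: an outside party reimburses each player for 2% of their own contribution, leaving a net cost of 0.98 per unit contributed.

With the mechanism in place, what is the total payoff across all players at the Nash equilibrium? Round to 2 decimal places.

The effective private return is (4.1/5) / 0.98 = 0.8367, which is still under 1, so the mechanism doesn't change anyone's dominant strategy: zero contribution.
At the Nash equilibrium no one contributes; group total payoff = 5 × 51 = 255.

255.00 dollars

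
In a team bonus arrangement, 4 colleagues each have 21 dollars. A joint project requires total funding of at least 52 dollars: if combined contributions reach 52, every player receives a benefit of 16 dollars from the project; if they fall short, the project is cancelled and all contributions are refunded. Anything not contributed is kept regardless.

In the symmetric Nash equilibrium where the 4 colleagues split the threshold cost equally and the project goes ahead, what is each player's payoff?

Equal share of the threshold: 52/4 = 13.
At this profile no one gains by cutting their contribution: any cut drops the total below 52, the project is cancelled, contributions are refunded, and the deviator ends with 21, which is less than 21 − 13 + 16 = 24. Contributing more than 13 just wastes the excess. So contributing exactly 13 is a best response.
Each player's payoff: 21 − 13 + 16 = 24.

24 dollars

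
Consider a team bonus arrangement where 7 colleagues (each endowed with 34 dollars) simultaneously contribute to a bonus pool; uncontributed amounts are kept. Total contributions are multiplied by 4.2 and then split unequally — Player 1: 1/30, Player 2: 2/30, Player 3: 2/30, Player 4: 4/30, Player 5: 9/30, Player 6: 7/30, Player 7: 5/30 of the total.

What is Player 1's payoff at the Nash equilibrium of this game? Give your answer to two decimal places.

38.76 dollars

Player j's private return per contributed unit is 4.2 × (j's share). Contributing is weakly dominant for j when that share is at least 1/4.2 = 0.2381, and contributing 0 is dominant otherwise.
Player 5 alone (share 9/30) is above the threshold, contributing 34; the remaining 6 contribute 0. Total contributed: 34.
Player 1 keeps 34 and receives 4.2 × 34 × 1/30 = 4.76 from the bonus pool, for a payoff of 38.76.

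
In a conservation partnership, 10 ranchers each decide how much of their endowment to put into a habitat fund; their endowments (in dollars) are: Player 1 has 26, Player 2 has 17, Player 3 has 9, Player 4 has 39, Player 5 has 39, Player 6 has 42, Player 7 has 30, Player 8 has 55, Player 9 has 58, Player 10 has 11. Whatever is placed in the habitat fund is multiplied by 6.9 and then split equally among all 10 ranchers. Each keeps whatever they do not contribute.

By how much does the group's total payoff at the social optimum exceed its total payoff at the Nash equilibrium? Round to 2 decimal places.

1923.40 dollars

The private return per contributed unit is 6.9/10 = 0.6900 < 1 for every player regardless of endowment, so the Nash equilibrium is zero contribution and the group total is Σ E_j = 26 + 17 + 9 + 39 + 39 + 42 + 30 + 55 + 58 + 11 = 326.
Each contributed unit returns 6.900 to the group, so the social optimum is full contribution by everyone: group total = 6.900 × 326 = 2249.40.
Efficiency loss = (6.900 − 1) × 326 = 1923.40.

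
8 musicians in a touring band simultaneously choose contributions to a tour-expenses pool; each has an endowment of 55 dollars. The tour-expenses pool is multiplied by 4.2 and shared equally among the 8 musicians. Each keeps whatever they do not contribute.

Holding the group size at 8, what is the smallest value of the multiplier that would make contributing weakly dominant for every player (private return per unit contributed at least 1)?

8

A contributed unit returns (multiplier)/8 to its contributor.
This reaches 1 exactly when the multiplier is 8.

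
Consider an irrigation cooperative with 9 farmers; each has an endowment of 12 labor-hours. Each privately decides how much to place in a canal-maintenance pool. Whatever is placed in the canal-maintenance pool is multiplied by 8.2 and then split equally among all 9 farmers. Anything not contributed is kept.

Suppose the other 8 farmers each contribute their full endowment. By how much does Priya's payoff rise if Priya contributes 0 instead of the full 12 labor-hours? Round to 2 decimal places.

Switching from a contribution of 12 to 0 lets Priya keep an extra 12 labor-hours, but lowers the canal-maintenance pool by 12, which costs Priya their own share of that drop: 8.2/9 × 12 = 10.93.
Net gain = 12 − 10.93 = 1.07. The private return per contributed unit (0.9111) is below 1, so free-riding is indeed the best response regardless of what the others do.

1.07 labor-hours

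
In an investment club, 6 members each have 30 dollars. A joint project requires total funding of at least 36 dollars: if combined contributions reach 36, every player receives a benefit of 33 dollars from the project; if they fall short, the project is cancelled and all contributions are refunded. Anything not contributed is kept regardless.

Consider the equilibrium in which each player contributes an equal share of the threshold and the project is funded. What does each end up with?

57 dollars

Equal share of the threshold: 36/6 = 6.
At this profile no one gains by cutting their contribution: any cut drops the total below 36, the project is cancelled, contributions are refunded, and the deviator ends with 30, which is less than 30 − 6 + 33 = 57. Contributing more than 6 just wastes the excess. So contributing exactly 6 is a best response.
Each player's payoff: 30 − 6 + 33 = 57.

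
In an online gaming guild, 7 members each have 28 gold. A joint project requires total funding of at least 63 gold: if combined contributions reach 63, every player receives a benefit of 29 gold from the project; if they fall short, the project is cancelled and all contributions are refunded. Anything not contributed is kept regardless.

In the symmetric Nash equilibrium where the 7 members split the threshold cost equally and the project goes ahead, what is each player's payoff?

Equal share of the threshold: 63/7 = 9.
At this profile no one gains by cutting their contribution: any cut drops the total below 63, the project is cancelled, contributions are refunded, and the deviator ends with 28, which is less than 28 − 9 + 29 = 48. Contributing more than 9 just wastes the excess. So contributing exactly 9 is a best response.
Each player's payoff: 28 − 9 + 29 = 48.

48 gold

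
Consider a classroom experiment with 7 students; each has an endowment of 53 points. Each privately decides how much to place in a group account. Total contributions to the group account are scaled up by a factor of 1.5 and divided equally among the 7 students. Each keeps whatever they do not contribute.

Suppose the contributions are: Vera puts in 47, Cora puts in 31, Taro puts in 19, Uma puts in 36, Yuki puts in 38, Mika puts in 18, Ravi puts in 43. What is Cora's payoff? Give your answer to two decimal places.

Total contributed: 47 + 31 + 19 + 36 + 38 + 18 + 43 = 232.
Each receives 1.5 × 232 / 7 = 49.71 from the group account.
Cora keeps 53 − 31 = 22, so Cora's payoff is 22 + 49.71 = 71.71.

71.71 points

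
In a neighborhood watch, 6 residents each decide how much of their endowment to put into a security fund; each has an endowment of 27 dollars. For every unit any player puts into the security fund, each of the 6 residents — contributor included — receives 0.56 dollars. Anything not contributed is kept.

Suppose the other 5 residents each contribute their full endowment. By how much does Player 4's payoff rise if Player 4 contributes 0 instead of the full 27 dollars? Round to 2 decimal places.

Switching from a contribution of 27 to 0 lets Player 4 keep an extra 27 dollars, but lowers the security fund by 27, which costs Player 4 their own share of that drop: 0.56 × 27 = 15.12.
Net gain = 27 − 15.12 = 11.88. The private return per contributed unit (0.56) is below 1, so free-riding is indeed the best response regardless of what the others do.

11.88 dollars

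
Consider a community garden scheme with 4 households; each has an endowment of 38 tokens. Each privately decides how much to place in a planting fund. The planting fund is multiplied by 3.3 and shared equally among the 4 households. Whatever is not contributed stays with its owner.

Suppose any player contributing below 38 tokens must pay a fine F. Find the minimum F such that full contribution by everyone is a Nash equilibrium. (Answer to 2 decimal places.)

Given the others contribute fully, the best deviation is to contribute 0 (any partial contribution still incurs the fine and gives up units whose private return 0.8250 is below 1).
Deviating from 38 to 0 saves 38 tokens but forfeits the deviator's share of the drop in the planting fund: 3.3/4 × 38 = 31.35.
So the deviation gain is 38 − 31.35 = 6.65, and the fine must be at least 6.65 tokens to wipe it out.

6.65 tokens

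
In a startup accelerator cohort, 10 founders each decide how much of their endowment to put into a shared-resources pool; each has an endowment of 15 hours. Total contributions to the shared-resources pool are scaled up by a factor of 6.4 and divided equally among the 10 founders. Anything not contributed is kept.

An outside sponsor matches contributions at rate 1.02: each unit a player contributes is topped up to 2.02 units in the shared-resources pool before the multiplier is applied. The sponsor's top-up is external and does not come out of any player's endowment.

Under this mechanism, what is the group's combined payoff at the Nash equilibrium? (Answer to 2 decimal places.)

1939.20 hours

Under the mechanism each unit contributed yields 6.4 × 2.02 / 10 = 1.2928 back to its contributor per unit of net cost, which exceeds 1, making full contribution the dominant choice for everyone.
So the Nash equilibrium is full contribution by all 10; the group earns 6.4 × 2.02 × 150 = 1939.20.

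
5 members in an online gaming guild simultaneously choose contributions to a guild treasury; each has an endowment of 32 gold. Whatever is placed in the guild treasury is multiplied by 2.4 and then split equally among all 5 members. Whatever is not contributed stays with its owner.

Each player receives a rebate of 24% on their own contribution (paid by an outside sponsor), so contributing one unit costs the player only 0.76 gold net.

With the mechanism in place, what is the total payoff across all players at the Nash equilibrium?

160.00 gold

The effective private return is (2.4/5) / 0.76 = 0.6316, which is still under 1, so the mechanism doesn't change anyone's dominant strategy: zero contribution.
Everyone keeps their endowment and the group total is 5 × 32 = 160.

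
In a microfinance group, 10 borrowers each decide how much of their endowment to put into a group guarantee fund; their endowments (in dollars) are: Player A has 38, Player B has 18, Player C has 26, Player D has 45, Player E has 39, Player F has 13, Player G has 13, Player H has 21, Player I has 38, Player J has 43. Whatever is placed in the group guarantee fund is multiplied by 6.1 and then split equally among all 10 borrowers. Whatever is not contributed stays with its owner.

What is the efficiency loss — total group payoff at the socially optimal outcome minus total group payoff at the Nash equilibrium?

1499.40 dollars

The private return per contributed unit is 6.1/10 = 0.6100 < 1 for every player regardless of endowment, so the Nash equilibrium is zero contribution and the group total is Σ E_j = 38 + 18 + 26 + 45 + 39 + 13 + 13 + 21 + 38 + 43 = 294.
Each contributed unit returns 6.100 to the group, so the social optimum is full contribution by everyone: group total = 6.100 × 294 = 1793.40.
Efficiency loss = (6.100 − 1) × 294 = 1499.40.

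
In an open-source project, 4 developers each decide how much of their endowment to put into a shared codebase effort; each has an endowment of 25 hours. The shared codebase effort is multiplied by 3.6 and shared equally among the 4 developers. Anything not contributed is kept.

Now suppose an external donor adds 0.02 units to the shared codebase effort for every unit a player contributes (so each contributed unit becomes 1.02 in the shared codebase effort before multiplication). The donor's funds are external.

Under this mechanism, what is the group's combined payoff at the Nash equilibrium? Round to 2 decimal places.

Even with the mechanism, each unit contributed returns only 3.6 × 1.02 / 4 = 0.9180 per unit of net cost, so contributing nothing is still dominant.
At the Nash equilibrium no one contributes; group total payoff = 4 × 25 = 100.

100.00 hours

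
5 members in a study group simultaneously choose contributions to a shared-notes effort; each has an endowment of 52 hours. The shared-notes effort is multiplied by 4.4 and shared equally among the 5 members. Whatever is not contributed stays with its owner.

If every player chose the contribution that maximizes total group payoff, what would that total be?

1144.00 hours

Each contributed unit returns 4.400 to the group as a whole (0.8800 to each of 5 players), which exceeds 1, so the social optimum is full contribution: group total = 4.400 × 260 = 1144.00.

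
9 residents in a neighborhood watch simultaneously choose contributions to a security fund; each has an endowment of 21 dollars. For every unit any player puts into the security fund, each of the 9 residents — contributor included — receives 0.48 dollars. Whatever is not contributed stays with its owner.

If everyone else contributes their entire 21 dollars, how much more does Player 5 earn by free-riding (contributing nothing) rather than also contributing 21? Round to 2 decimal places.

Switching from a contribution of 21 to 0 lets Player 5 keep an extra 21 dollars, but lowers the security fund by 21, which costs Player 5 their own share of that drop: 0.48 × 21 = 10.08.
Net gain = 21 − 10.08 = 10.92. The private return per contributed unit (0.48) is below 1, so free-riding is indeed the best response regardless of what the others do.

10.92 dollars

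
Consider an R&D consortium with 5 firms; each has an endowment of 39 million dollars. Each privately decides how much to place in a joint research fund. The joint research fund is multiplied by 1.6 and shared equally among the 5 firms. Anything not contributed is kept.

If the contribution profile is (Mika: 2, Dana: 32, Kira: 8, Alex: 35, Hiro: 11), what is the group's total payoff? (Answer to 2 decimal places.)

247.80 million dollars

Total contributed: 2 + 32 + 8 + 35 + 11 = 88; total kept: 5 × 39 − 88 = 107.
The joint research fund pays out 1.6 × 88 = 140.80 in aggregate.
Group total = 107 + 140.80 = 247.80.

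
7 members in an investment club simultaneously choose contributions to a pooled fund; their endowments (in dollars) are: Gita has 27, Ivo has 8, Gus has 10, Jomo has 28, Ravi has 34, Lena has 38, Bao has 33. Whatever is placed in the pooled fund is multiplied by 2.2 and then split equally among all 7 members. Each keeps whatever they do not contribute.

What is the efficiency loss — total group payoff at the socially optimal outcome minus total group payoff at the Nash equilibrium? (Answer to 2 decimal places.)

213.60 dollars

The private return per contributed unit is 2.2/7 = 0.3143 < 1 for every player regardless of endowment, so the Nash equilibrium is zero contribution and the group total is Σ E_j = 27 + 8 + 10 + 28 + 34 + 38 + 33 = 178.
Each contributed unit returns 2.200 to the group, so the social optimum is full contribution by everyone: group total = 2.200 × 178 = 391.60.
Efficiency loss = (2.200 − 1) × 178 = 213.60.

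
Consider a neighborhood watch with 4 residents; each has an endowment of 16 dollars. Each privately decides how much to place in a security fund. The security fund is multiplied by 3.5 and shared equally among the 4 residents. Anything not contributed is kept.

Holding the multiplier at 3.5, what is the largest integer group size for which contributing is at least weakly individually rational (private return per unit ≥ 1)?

3

Private return per unit is 3.5/(group size), which is ≥ 1 whenever the group size is ≤ 3.5.
The largest such integer is 3.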